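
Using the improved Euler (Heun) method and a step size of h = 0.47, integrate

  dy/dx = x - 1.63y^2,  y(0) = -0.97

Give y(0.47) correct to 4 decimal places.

-2.3151

Heun: k1 = f(x_n, y_n); k2 = f(x_n + h, y_n + h·k1); y_{n+1} = y_n + (h/2)·(k1 + k2).
x=0.000000, y=-0.970000:
  k1 = f(0.000000, -0.970000) = -1.533667
  k2 = f(0.470000, -1.690823) = -4.189981
  y ← -0.970000 + (0.47/2)·(-1.533667 + (-4.189981)) = -2.315057
y(0.47) ≈ -2.3151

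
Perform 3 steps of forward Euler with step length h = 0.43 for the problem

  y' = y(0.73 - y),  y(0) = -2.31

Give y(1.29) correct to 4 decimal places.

Euler: y_{n+1} = y_n + h·f(t_n, y_n).
t=0.000000, y=-2.310000: f=-7.022400 → y ← -2.310000 + 0.43·(-7.022400) = -5.329632
t=0.430000, y=-5.329632: f=-32.295609 → y ← -5.329632 + 0.43·(-32.295609) = -19.216744
t=0.860000, y=-19.216744: f=-383.311462 → y ← -19.216744 + 0.43·(-383.311462) = -184.040672
y(1.29) ≈ -184.0407

-184.0407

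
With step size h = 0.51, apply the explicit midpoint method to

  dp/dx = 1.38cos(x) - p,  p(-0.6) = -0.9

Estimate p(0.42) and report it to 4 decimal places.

Midpoint: k1 = f(x_n, p_n); k2 = f(x_n + h/2, p_n + (h/2)·k1); p_{n+1} = p_n + h·k2.
x=-0.600000, p=-0.900000:
  k1 = f(-0.600000, -0.900000) = 2.038963
  k2 = f(-0.345000, -0.380064) = 1.678749
  p ← -0.900000 + 0.51·1.678749 = -0.043838
x=-0.090000, p=-0.043838:
  k1 = f(-0.090000, -0.043838) = 1.418253
  k2 = f(0.165000, 0.317816) = 1.043441
  p ← -0.043838 + 0.51·1.043441 = 0.488317
p(0.42) ≈ 0.4883

0.4883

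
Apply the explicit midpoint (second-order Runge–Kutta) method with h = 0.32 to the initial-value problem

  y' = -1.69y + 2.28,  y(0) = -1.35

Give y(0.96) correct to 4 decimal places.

0.7501

Midpoint: k1 = f(t_n, y_n); k2 = f(t_n + h/2, y_n + (h/2)·k1); y_{n+1} = y_n + h·k2.
t=0.000000, y=-1.350000:
  k1 = f(0.000000, -1.350000) = 4.561500
  k2 = f(0.160000, -0.620160) = 3.328070
  y ← -1.350000 + 0.32·3.328070 = -0.285017
t=0.320000, y=-0.285017:
  k1 = f(0.320000, -0.285017) = 2.761680
  k2 = f(0.480000, 0.156851) = 2.014921
  y ← -0.285017 + 0.32·2.014921 = 0.359757
t=0.640000, y=0.359757:
  k1 = f(0.640000, 0.359757) = 1.672010
  k2 = f(0.800000, 0.627279) = 1.219899
  y ← 0.359757 + 0.32·1.219899 = 0.750125
y(0.96) ≈ 0.7501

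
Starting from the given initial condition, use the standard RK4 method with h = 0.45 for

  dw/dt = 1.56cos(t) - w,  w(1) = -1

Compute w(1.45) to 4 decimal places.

-0.4570

RK4: k1 = f(t_n, w_n); k2 = f(t_n + h/2, w_n + (h/2)·k1); k3 = f(t_n + h/2, w_n + (h/2)·k2); k4 = f(t_n + h, w_n + h·k3); w_{n+1} = w_n + (h/6)·(k1 + 2k2 + 2k3 + k4).
t=1.000000, w=-1.000000:
  k1 = f(1.000000, -1.000000) = 1.842872
  k2 = f(1.225000, -0.585354) = 1.114110
  k3 = f(1.225000, -0.749325) = 1.278081
  k4 = f(1.450000, -0.424864) = 0.612848
  w ← -1.000000 + (0.45/6)·(k1 + 2k2 + 2k3 + k4) = -0.456992
w(1.45) ≈ -0.4570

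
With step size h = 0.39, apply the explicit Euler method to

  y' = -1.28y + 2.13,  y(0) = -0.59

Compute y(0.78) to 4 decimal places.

1.0987

Euler: y_{n+1} = y_n + h·f(t_n, y_n).
t=0.000000, y=-0.590000: f=2.885200 → y ← -0.590000 + 0.39·2.885200 = 0.535228
t=0.390000, y=0.535228: f=1.444908 → y ← 0.535228 + 0.39·1.444908 = 1.098742
y(0.78) ≈ 1.0987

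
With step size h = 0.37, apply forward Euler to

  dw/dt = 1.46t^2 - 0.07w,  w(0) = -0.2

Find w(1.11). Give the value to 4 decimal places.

0.1830

Euler: w_{n+1} = w_n + h·f(t_n, w_n).
t=0.000000, w=-0.200000: f=0.014000 → w ← -0.200000 + 0.37·0.014000 = -0.194820
t=0.370000, w=-0.194820: f=0.213511 → w ← -0.194820 + 0.37·0.213511 = -0.115821
t=0.740000, w=-0.115821: f=0.807603 → w ← -0.115821 + 0.37·0.807603 = 0.182992
w(1.11) ≈ 0.1830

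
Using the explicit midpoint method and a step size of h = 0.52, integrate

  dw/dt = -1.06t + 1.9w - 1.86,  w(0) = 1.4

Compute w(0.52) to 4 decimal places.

1.8782

Midpoint: k1 = f(t_n, w_n); k2 = f(t_n + h/2, w_n + (h/2)·k1); w_{n+1} = w_n + h·k2.
t=0.000000, w=1.400000:
  k1 = f(0.000000, 1.400000) = 0.800000
  k2 = f(0.260000, 1.608000) = 0.919600
  w ← 1.400000 + 0.52·0.919600 = 1.878192
w(0.52) ≈ 1.8782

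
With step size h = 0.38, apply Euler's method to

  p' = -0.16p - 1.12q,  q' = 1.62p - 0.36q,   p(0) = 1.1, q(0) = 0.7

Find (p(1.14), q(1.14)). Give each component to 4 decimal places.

-0.5271, 1.4348

Euler on (p,q): p_{n+1} = p_n + h·p', q_{n+1} = q_n + h·q'.
0.000000: (1.100000, 0.700000); f=(-0.960000, 1.530000) → (0.735200, 1.281400)
0.380000: (0.735200, 1.281400); f=(-1.552800, 0.729720) → (0.145136, 1.558694)
0.760000: (0.145136, 1.558694); f=(-1.768959, -0.326009) → (-0.527068, 1.434810)
(p(1.14), q(1.14)) ≈ (-0.5271, 1.4348)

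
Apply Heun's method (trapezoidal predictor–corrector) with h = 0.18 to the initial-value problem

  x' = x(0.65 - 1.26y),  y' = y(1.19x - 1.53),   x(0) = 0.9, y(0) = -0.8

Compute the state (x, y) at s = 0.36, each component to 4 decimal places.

1.5941, -0.7716

Heun on (x,y): k1 = f(s_n, state_n); k2 = f(s_n + h, state_n + h·k1); state_{n+1} = state_n + (h/2)·(k1 + k2).
0.000000: (0.900000, -0.800000)
  k1 = (1.492200, 0.367200)
  predictor → (1.168596, -0.733904)
  k2 = (1.840210, 0.102285)
  → (1.199917, -0.757746)
0.180000: (1.199917, -0.757746)
  k1 = (1.925579, 0.077365)
  predictor → (1.546521, -0.743821)
  k2 = (2.454660, -0.230852)
  → (1.594138, -0.771560)
(x(0.36), y(0.36)) ≈ (1.5941, -0.7716)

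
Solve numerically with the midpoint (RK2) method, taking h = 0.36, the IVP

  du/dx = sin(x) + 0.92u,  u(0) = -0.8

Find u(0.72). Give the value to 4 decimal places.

Midpoint: k1 = f(x_n, u_n); k2 = f(x_n + h/2, u_n + (h/2)·k1); u_{n+1} = u_n + h·k2.
x=0.000000, u=-0.800000:
  k1 = f(0.000000, -0.800000) = -0.736000
  k2 = f(0.180000, -0.932480) = -0.678852
  u ← -0.800000 + 0.36·(-0.678852) = -1.044387
x=0.360000, u=-1.044387:
  k1 = f(0.360000, -1.044387) = -0.608562
  k2 = f(0.540000, -1.153928) = -0.547478
  u ← -1.044387 + 0.36·(-0.547478) = -1.241479
u(0.72) ≈ -1.2415

-1.2415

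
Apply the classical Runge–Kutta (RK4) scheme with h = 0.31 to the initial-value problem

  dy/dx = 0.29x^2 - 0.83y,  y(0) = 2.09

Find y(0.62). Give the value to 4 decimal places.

1.2697

RK4: k1 = f(x_n, y_n); k2 = f(x_n + h/2, y_n + (h/2)·k1); k3 = f(x_n + h/2, y_n + (h/2)·k2); k4 = f(x_n + h, y_n + h·k3); y_{n+1} = y_n + (h/6)·(k1 + 2k2 + 2k3 + k4).
x=0.000000, y=2.090000:
  k1 = f(0.000000, 2.090000) = -1.734700
  k2 = f(0.155000, 1.821121) = -1.504564
  k3 = f(0.155000, 1.856793) = -1.534171
  k4 = f(0.310000, 1.614407) = -1.312089
  y ← 2.090000 + (0.31/6)·(k1 + 2k2 + 2k3 + k4) = 1.618580
x=0.310000, y=1.618580:
  k1 = f(0.310000, 1.618580) = -1.315552
  k2 = f(0.465000, 1.414669) = -1.111470
  k3 = f(0.465000, 1.446302) = -1.137726
  k4 = f(0.620000, 1.265885) = -0.939209
  y ← 1.618580 + (0.31/6)·(k1 + 2k2 + 2k3 + k4) = 1.269667
y(0.62) ≈ 1.2697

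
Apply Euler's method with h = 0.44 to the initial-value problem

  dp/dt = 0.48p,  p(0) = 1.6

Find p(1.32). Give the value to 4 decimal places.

2.8429

Euler: p_{n+1} = p_n + h·f(t_n, p_n).
t=0.000000, p=1.600000: f=0.768000 → p ← 1.600000 + 0.44·0.768000 = 1.937920
t=0.440000, p=1.937920: f=0.930202 → p ← 1.937920 + 0.44·0.930202 = 2.347209
t=0.880000, p=2.347209: f=1.126660 → p ← 2.347209 + 0.44·1.126660 = 2.842939
p(1.32) ≈ 2.8429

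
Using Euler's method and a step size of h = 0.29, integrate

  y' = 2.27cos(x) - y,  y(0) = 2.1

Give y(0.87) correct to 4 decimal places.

Euler: y_{n+1} = y_n + h·f(x_n, y_n).
x=0.000000, y=2.100000: f=0.170000 → y ← 2.100000 + 0.29·0.170000 = 2.149300
x=0.290000, y=2.149300: f=0.025914 → y ← 2.149300 + 0.29·0.025914 = 2.156815
x=0.580000, y=2.156815: f=-0.258045 → y ← 2.156815 + 0.29·(-0.258045) = 2.081982
y(0.87) ≈ 2.0820

2.0820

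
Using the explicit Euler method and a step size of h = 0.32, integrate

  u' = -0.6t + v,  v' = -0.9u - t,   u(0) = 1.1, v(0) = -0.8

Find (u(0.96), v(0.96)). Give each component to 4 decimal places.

Euler on (u,v): u_{n+1} = u_n + h·u', v_{n+1} = v_n + h·v'.
0.000000: (1.100000, -0.800000); f=(-0.800000, -0.990000) → (0.844000, -1.116800)
0.320000: (0.844000, -1.116800); f=(-1.308800, -1.079600) → (0.425184, -1.462272)
0.640000: (0.425184, -1.462272); f=(-1.846272, -1.022666) → (-0.165623, -1.789525)
(u(0.96), v(0.96)) ≈ (-0.1656, -1.7895)

-0.1656, -1.7895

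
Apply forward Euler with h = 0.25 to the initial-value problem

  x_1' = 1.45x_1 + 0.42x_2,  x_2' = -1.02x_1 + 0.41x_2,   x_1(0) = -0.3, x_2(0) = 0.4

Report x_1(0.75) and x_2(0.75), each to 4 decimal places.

-0.5371, 0.8457

Euler on (x_1,x_2): x_1_{n+1} = x_1_n + h·x_1', x_2_{n+1} = x_2_n + h·x_2'.
0.000000: (-0.300000, 0.400000); f=(-0.267000, 0.470000) → (-0.366750, 0.517500)
0.250000: (-0.366750, 0.517500); f=(-0.314437, 0.586260) → (-0.445359, 0.664065)
0.500000: (-0.445359, 0.664065); f=(-0.366864, 0.726533) → (-0.537075, 0.845698)
(x_1(0.75), x_2(0.75)) ≈ (-0.5371, 0.8457)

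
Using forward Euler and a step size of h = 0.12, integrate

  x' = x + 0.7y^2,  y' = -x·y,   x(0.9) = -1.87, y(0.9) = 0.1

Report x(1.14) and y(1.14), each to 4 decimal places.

Euler on (x,y): x_{n+1} = x_n + h·x', y_{n+1} = y_n + h·y'.
0.900000: (-1.870000, 0.100000); f=(-1.863000, 0.187000) → (-2.093560, 0.122440)
1.020000: (-2.093560, 0.122440); f=(-2.083066, 0.256335) → (-2.343528, 0.153200)
(x(1.14), y(1.14)) ≈ (-2.3435, 0.1532)

-2.3435, 0.1532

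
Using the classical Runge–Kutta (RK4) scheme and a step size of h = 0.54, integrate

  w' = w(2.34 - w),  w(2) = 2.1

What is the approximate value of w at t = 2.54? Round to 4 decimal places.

2.2630

RK4: k1 = f(t_n, w_n); k2 = f(t_n + h/2, w_n + (h/2)·k1); k3 = f(t_n + h/2, w_n + (h/2)·k2); k4 = f(t_n + h, w_n + h·k3); w_{n+1} = w_n + (h/6)·(k1 + 2k2 + 2k3 + k4).
t=2.000000, w=2.100000:
  k1 = f(2.000000, 2.100000) = 0.504000
  k2 = f(2.270000, 2.236080) = 0.232373
  k3 = f(2.270000, 2.162741) = 0.383366
  k4 = f(2.540000, 2.307017) = 0.076091
  w ← 2.100000 + (0.54/6)·(k1 + 2k2 + 2k3 + k4) = 2.263041
w(2.54) ≈ 2.2630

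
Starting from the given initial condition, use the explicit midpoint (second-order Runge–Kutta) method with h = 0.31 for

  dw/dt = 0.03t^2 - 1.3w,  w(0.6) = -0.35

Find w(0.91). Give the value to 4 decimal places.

-0.2327

Midpoint: k1 = f(t_n, w_n); k2 = f(t_n + h/2, w_n + (h/2)·k1); w_{n+1} = w_n + h·k2.
t=0.600000, w=-0.350000:
  k1 = f(0.600000, -0.350000) = 0.465800
  k2 = f(0.755000, -0.277801) = 0.378242
  w ← -0.350000 + 0.31·0.378242 = -0.232745
w(0.91) ≈ -0.2327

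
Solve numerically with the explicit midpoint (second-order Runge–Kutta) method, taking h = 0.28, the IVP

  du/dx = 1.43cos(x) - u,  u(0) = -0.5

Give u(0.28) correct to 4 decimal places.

Midpoint: k1 = f(x_n, u_n); k2 = f(x_n + h/2, u_n + (h/2)·k1); u_{n+1} = u_n + h·k2.
x=0.000000, u=-0.500000:
  k1 = f(0.000000, -0.500000) = 1.930000
  k2 = f(0.140000, -0.229800) = 1.645809
  u ← -0.500000 + 0.28·1.645809 = -0.039174
u(0.28) ≈ -0.0392

-0.0392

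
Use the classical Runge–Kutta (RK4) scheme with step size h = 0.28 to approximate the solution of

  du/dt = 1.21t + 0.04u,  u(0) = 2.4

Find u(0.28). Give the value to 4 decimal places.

2.4746

RK4: k1 = f(t_n, u_n); k2 = f(t_n + h/2, u_n + (h/2)·k1); k3 = f(t_n + h/2, u_n + (h/2)·k2); k4 = f(t_n + h, u_n + h·k3); u_{n+1} = u_n + (h/6)·(k1 + 2k2 + 2k3 + k4).
t=0.000000, u=2.400000:
  k1 = f(0.000000, 2.400000) = 0.096000
  k2 = f(0.140000, 2.413440) = 0.265938
  k3 = f(0.140000, 2.437231) = 0.266889
  k4 = f(0.280000, 2.474729) = 0.437789
  u ← 2.400000 + (0.28/6)·(k1 + 2k2 + 2k3 + k4) = 2.474641
u(0.28) ≈ 2.4746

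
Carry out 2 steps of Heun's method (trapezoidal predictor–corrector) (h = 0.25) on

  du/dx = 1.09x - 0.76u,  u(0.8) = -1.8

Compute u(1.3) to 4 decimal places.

-0.7496

Heun: k1 = f(x_n, u_n); k2 = f(x_n + h, u_n + h·k1); u_{n+1} = u_n + (h/2)·(k1 + k2).
x=0.800000, u=-1.800000:
  k1 = f(0.800000, -1.800000) = 2.240000
  k2 = f(1.050000, -1.240000) = 2.086900
  u ← -1.800000 + (0.25/2)·(2.240000 + 2.086900) = -1.259138
x=1.050000, u=-1.259138:
  k1 = f(1.050000, -1.259138) = 2.101444
  k2 = f(1.300000, -0.733776) = 1.974670
  u ← -1.259138 + (0.25/2)·(2.101444 + 1.974670) = -0.749623
u(1.3) ≈ -0.7496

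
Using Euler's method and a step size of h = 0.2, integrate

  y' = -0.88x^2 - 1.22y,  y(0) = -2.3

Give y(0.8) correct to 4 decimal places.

Euler: y_{n+1} = y_n + h·f(x_n, y_n).
x=0.000000, y=-2.300000: f=2.806000 → y ← -2.300000 + 0.2·2.806000 = -1.738800
x=0.200000, y=-1.738800: f=2.086136 → y ← -1.738800 + 0.2·2.086136 = -1.321573
x=0.400000, y=-1.321573: f=1.471519 → y ← -1.321573 + 0.2·1.471519 = -1.027269
x=0.600000, y=-1.027269: f=0.936468 → y ← -1.027269 + 0.2·0.936468 = -0.839975
y(0.8) ≈ -0.8400

-0.8400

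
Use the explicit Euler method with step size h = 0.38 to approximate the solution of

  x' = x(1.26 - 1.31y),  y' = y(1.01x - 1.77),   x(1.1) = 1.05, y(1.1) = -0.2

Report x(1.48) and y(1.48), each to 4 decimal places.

1.6573, -0.1461

Euler on (x,y): x_{n+1} = x_n + h·x', y_{n+1} = y_n + h·y'.
1.100000: (1.050000, -0.200000); f=(1.598100, 0.141900) → (1.657278, -0.146078)
(x(1.48), y(1.48)) ≈ (1.6573, -0.1461)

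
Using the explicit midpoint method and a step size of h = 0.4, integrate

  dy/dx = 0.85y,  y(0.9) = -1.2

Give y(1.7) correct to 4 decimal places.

Midpoint: k1 = f(x_n, y_n); k2 = f(x_n + h/2, y_n + (h/2)·k1); y_{n+1} = y_n + h·k2.
x=0.900000, y=-1.200000:
  k1 = f(0.900000, -1.200000) = -1.020000
  k2 = f(1.100000, -1.404000) = -1.193400
  y ← -1.200000 + 0.4·(-1.193400) = -1.677360
x=1.300000, y=-1.677360:
  k1 = f(1.300000, -1.677360) = -1.425756
  k2 = f(1.500000, -1.962511) = -1.668135
  y ← -1.677360 + 0.4·(-1.668135) = -2.344614
y(1.7) ≈ -2.3446

-2.3446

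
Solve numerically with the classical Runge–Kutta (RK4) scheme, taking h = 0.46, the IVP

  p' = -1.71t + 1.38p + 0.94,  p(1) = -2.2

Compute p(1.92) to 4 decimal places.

RK4: k1 = f(t_n, p_n); k2 = f(t_n + h/2, p_n + (h/2)·k1); k3 = f(t_n + h/2, p_n + (h/2)·k2); k4 = f(t_n + h, p_n + h·k3); p_{n+1} = p_n + (h/6)·(k1 + 2k2 + 2k3 + k4).
t=1.000000, p=-2.200000:
  k1 = f(1.000000, -2.200000) = -3.806000
  k2 = f(1.230000, -3.075380) = -5.407324
  k3 = f(1.230000, -3.443685) = -5.915585
  k4 = f(1.460000, -4.921169) = -8.347813
  p ← -2.200000 + (0.46/6)·(k1 + 2k2 + 2k3 + k4) = -4.867972
t=1.460000, p=-4.867972:
  k1 = f(1.460000, -4.867972) = -8.274401
  k2 = f(1.690000, -6.771084) = -11.293996
  k3 = f(1.690000, -7.465591) = -12.252415
  k4 = f(1.920000, -10.504083) = -16.838834
  p ← -4.867972 + (0.46/6)·(k1 + 2k2 + 2k3 + k4) = -10.403770
p(1.92) ≈ -10.4038

-10.4038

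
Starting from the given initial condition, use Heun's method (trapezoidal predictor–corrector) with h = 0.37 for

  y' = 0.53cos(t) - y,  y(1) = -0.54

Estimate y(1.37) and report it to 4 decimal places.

-0.3242

Heun: k1 = f(t_n, y_n); k2 = f(t_n + h, y_n + h·k1); y_{n+1} = y_n + (h/2)·(k1 + k2).
t=1.000000, y=-0.540000:
  k1 = f(1.000000, -0.540000) = 0.826360
  k2 = f(1.370000, -0.234247) = 0.339955
  y ← -0.540000 + (0.37/2)·(0.826360 + 0.339955) = -0.324232
y(1.37) ≈ -0.3242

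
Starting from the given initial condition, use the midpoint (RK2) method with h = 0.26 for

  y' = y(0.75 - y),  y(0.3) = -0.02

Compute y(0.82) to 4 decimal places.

-0.0298

Midpoint: k1 = f(x_n, y_n); k2 = f(x_n + h/2, y_n + (h/2)·k1); y_{n+1} = y_n + h·k2.
x=0.300000, y=-0.020000:
  k1 = f(0.300000, -0.020000) = -0.015400
  k2 = f(0.430000, -0.022002) = -0.016986
  y ← -0.020000 + 0.26·(-0.016986) = -0.024416
x=0.560000, y=-0.024416:
  k1 = f(0.560000, -0.024416) = -0.018908
  k2 = f(0.690000, -0.026874) = -0.020878
  y ← -0.024416 + 0.26·(-0.020878) = -0.029845
y(0.82) ≈ -0.0298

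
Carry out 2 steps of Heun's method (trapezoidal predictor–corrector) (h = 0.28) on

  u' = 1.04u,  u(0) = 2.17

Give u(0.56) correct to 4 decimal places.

3.8593

Heun: k1 = f(t_n, u_n); k2 = f(t_n + h, u_n + h·k1); u_{n+1} = u_n + (h/2)·(k1 + k2).
t=0.000000, u=2.170000:
  k1 = f(0.000000, 2.170000) = 2.256800
  k2 = f(0.280000, 2.801904) = 2.913980
  u ← 2.170000 + (0.28/2)·(2.256800 + 2.913980) = 2.893909
t=0.280000, u=2.893909:
  k1 = f(0.280000, 2.893909) = 3.009666
  k2 = f(0.560000, 3.736616) = 3.886080
  u ← 2.893909 + (0.28/2)·(3.009666 + 3.886080) = 3.859314
u(0.56) ≈ 3.8593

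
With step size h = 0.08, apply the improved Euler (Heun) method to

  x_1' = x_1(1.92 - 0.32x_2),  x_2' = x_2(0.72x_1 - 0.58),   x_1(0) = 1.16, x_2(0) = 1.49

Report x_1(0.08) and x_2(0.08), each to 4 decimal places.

Heun on (x_1,x_2): k1 = f(x_n, state_n); k2 = f(x_n + h, state_n + h·k1); state_{n+1} = state_n + (h/2)·(k1 + k2).
0.000000: (1.160000, 1.490000)
  k1 = (1.674112, 0.380248)
  predictor → (1.293929, 1.520420)
  k2 = (1.854803, 0.534623)
  → (1.301157, 1.526595)
(x_1(0.08), x_2(0.08)) ≈ (1.3012, 1.5266)

1.3012, 1.5266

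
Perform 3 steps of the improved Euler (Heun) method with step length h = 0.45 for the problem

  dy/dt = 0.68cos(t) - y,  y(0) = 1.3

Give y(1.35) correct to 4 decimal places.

Heun: k1 = f(t_n, y_n); k2 = f(t_n + h, y_n + h·k1); y_{n+1} = y_n + (h/2)·(k1 + k2).
t=0.000000, y=1.300000:
  k1 = f(0.000000, 1.300000) = -0.620000
  k2 = f(0.450000, 1.021000) = -0.408696
  y ← 1.300000 + (0.45/2)·(-0.620000 + (-0.408696)) = 1.068543
t=0.450000, y=1.068543:
  k1 = f(0.450000, 1.068543) = -0.456239
  k2 = f(0.900000, 0.863236) = -0.440541
  y ← 1.068543 + (0.45/2)·(-0.456239 + (-0.440541)) = 0.866768
t=0.900000, y=0.866768:
  k1 = f(0.900000, 0.866768) = -0.444073
  k2 = f(1.350000, 0.666935) = -0.518010
  y ← 0.866768 + (0.45/2)·(-0.444073 + (-0.518010)) = 0.650299
y(1.35) ≈ 0.6503

0.6503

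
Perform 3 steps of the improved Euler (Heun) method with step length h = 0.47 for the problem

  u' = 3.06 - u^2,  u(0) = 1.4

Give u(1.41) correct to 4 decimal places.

1.6368

Heun: k1 = f(x_n, u_n); k2 = f(x_n + h, u_n + h·k1); u_{n+1} = u_n + (h/2)·(k1 + k2).
x=0.000000, u=1.400000:
  k1 = f(0.000000, 1.400000) = 1.100000
  k2 = f(0.470000, 1.917000) = -0.614889
  u ← 1.400000 + (0.47/2)·(1.100000 + (-0.614889)) = 1.514001
x=0.470000, u=1.514001:
  k1 = f(0.470000, 1.514001) = 0.767801
  k2 = f(0.940000, 1.874867) = -0.455128
  u ← 1.514001 + (0.47/2)·(0.767801 + (-0.455128)) = 1.587479
x=0.940000, u=1.587479:
  k1 = f(0.940000, 1.587479) = 0.539910
  k2 = f(1.410000, 1.841237) = -0.330153
  u ← 1.587479 + (0.47/2)·(0.539910 + (-0.330153)) = 1.636772
u(1.41) ≈ 1.6368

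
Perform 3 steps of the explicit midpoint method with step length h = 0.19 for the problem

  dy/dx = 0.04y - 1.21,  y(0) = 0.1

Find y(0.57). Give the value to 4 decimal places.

-0.5953

Midpoint: k1 = f(x_n, y_n); k2 = f(x_n + h/2, y_n + (h/2)·k1); y_{n+1} = y_n + h·k2.
x=0.000000, y=0.100000:
  k1 = f(0.000000, 0.100000) = -1.206000
  k2 = f(0.095000, -0.014570) = -1.210583
  y ← 0.100000 + 0.19·(-1.210583) = -0.130011
x=0.190000, y=-0.130011:
  k1 = f(0.190000, -0.130011) = -1.215200
  k2 = f(0.285000, -0.245455) = -1.219818
  y ← -0.130011 + 0.19·(-1.219818) = -0.361776
x=0.380000, y=-0.361776:
  k1 = f(0.380000, -0.361776) = -1.224471
  k2 = f(0.475000, -0.478101) = -1.229124
  y ← -0.361776 + 0.19·(-1.229124) = -0.595310
y(0.57) ≈ -0.5953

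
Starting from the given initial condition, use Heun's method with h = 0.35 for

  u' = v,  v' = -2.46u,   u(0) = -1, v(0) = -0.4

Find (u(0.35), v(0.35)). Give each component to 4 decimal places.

-0.9893, 0.5213

Heun on (u,v): k1 = f(t_n, state_n); k2 = f(t_n + h, state_n + h·k1); state_{n+1} = state_n + (h/2)·(k1 + k2).
0.000000: (-1.000000, -0.400000)
  k1 = (-0.400000, 2.460000)
  predictor → (-1.140000, 0.461000)
  k2 = (0.461000, 2.804400)
  → (-0.989325, 0.521270)
(u(0.35), v(0.35)) ≈ (-0.9893, 0.5213)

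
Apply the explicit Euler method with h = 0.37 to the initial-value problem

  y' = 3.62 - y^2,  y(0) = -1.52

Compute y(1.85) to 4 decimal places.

1.8542

Euler: y_{n+1} = y_n + h·f(x_n, y_n).
x=0.000000, y=-1.520000: f=1.309600 → y ← -1.520000 + 0.37·1.309600 = -1.035448
x=0.370000, y=-1.035448: f=2.547847 → y ← -1.035448 + 0.37·2.547847 = -0.092744
x=0.740000, y=-0.092744: f=3.611398 → y ← -0.092744 + 0.37·3.611398 = 1.243473
x=1.110000, y=1.243473: f=2.073775 → y ← 1.243473 + 0.37·2.073775 = 2.010770
x=1.480000, y=2.010770: f=-0.423195 → y ← 2.010770 + 0.37·(-0.423195) = 1.854188
y(1.85) ≈ 1.8542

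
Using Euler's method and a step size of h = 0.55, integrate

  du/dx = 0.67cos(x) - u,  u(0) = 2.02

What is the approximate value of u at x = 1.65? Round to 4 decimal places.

0.5672

Euler: u_{n+1} = u_n + h·f(x_n, u_n).
x=0.000000, u=2.020000: f=-1.350000 → u ← 2.020000 + 0.55·(-1.350000) = 1.277500
x=0.550000, u=1.277500: f=-0.706309 → u ← 1.277500 + 0.55·(-0.706309) = 0.889030
x=1.100000, u=0.889030: f=-0.585121 → u ← 0.889030 + 0.55·(-0.585121) = 0.567214
u(1.65) ≈ 0.5672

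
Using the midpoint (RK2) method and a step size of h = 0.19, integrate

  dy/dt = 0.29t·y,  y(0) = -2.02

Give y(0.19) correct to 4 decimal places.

-2.0306

Midpoint: k1 = f(t_n, y_n); k2 = f(t_n + h/2, y_n + (h/2)·k1); y_{n+1} = y_n + h·k2.
t=0.000000, y=-2.020000:
  k1 = f(0.000000, -2.020000) = 0.000000
  k2 = f(0.095000, -2.020000) = -0.055651
  y ← -2.020000 + 0.19·(-0.055651) = -2.030574
y(0.19) ≈ -2.0306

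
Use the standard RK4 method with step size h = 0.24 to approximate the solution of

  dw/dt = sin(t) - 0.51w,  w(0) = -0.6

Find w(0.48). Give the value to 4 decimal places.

RK4: k1 = f(t_n, w_n); k2 = f(t_n + h/2, w_n + (h/2)·k1); k3 = f(t_n + h/2, w_n + (h/2)·k2); k4 = f(t_n + h, w_n + h·k3); w_{n+1} = w_n + (h/6)·(k1 + 2k2 + 2k3 + k4).
t=0.000000, w=-0.600000:
  k1 = f(0.000000, -0.600000) = 0.306000
  k2 = f(0.120000, -0.563280) = 0.406985
  k3 = f(0.120000, -0.551162) = 0.400805
  k4 = f(0.240000, -0.503807) = 0.494644
  w ← -0.600000 + (0.24/6)·(k1 + 2k2 + 2k3 + k4) = -0.503351
t=0.240000, w=-0.503351:
  k1 = f(0.240000, -0.503351) = 0.494412
  k2 = f(0.360000, -0.444022) = 0.578725
  k3 = f(0.360000, -0.433904) = 0.573565
  k4 = f(0.480000, -0.365695) = 0.648284
  w ← -0.503351 + (0.24/6)·(k1 + 2k2 + 2k3 + k4) = -0.365460
w(0.48) ≈ -0.3655

-0.3655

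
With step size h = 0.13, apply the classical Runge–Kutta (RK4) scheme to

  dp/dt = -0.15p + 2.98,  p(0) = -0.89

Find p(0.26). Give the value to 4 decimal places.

RK4: k1 = f(t_n, p_n); k2 = f(t_n + h/2, p_n + (h/2)·k1); k3 = f(t_n + h/2, p_n + (h/2)·k2); k4 = f(t_n + h, p_n + h·k3); p_{n+1} = p_n + (h/6)·(k1 + 2k2 + 2k3 + k4).
t=0.000000, p=-0.890000:
  k1 = f(0.000000, -0.890000) = 3.113500
  k2 = f(0.065000, -0.687623) = 3.083143
  k3 = f(0.065000, -0.689596) = 3.083439
  k4 = f(0.130000, -0.489153) = 3.053373
  p ← -0.890000 + (0.13/6)·(k1 + 2k2 + 2k3 + k4) = -0.489166
t=0.130000, p=-0.489166:
  k1 = f(0.130000, -0.489166) = 3.053375
  k2 = f(0.195000, -0.290696) = 3.023604
  k3 = f(0.195000, -0.292632) = 3.023895
  k4 = f(0.260000, -0.096060) = 2.994409
  p ← -0.489166 + (0.13/6)·(k1 + 2k2 + 2k3 + k4) = -0.096072
p(0.26) ≈ -0.0961

-0.0961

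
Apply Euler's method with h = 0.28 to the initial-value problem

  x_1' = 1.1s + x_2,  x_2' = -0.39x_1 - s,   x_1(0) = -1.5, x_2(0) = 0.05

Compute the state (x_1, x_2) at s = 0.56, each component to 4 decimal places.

-1.3399, 0.2977

Euler on (x_1,x_2): x_1_{n+1} = x_1_n + h·x_1', x_2_{n+1} = x_2_n + h·x_2'.
0.000000: (-1.500000, 0.050000); f=(0.050000, 0.585000) → (-1.486000, 0.213800)
0.280000: (-1.486000, 0.213800); f=(0.521800, 0.299540) → (-1.339896, 0.297671)
(x_1(0.56), x_2(0.56)) ≈ (-1.3399, 0.2977)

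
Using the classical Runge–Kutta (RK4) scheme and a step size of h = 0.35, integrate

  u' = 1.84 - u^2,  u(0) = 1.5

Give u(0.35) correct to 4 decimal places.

RK4: k1 = f(t_n, u_n); k2 = f(t_n + h/2, u_n + (h/2)·k1); k3 = f(t_n + h/2, u_n + (h/2)·k2); k4 = f(t_n + h, u_n + h·k3); u_{n+1} = u_n + (h/6)·(k1 + 2k2 + 2k3 + k4).
t=0.000000, u=1.500000:
  k1 = f(0.000000, 1.500000) = -0.410000
  k2 = f(0.175000, 1.428250) = -0.199898
  k3 = f(0.175000, 1.465018) = -0.306277
  k4 = f(0.350000, 1.392803) = -0.099900
  u ← 1.500000 + (0.35/6)·(k1 + 2k2 + 2k3 + k4) = 1.411202
u(0.35) ≈ 1.4112

1.4112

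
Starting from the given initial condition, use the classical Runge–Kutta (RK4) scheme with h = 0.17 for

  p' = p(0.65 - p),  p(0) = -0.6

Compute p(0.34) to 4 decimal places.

RK4: k1 = f(t_n, p_n); k2 = f(t_n + h/2, p_n + (h/2)·k1); k3 = f(t_n + h/2, p_n + (h/2)·k2); k4 = f(t_n + h, p_n + h·k3); p_{n+1} = p_n + (h/6)·(k1 + 2k2 + 2k3 + k4).
t=0.000000, p=-0.600000:
  k1 = f(0.000000, -0.600000) = -0.750000
  k2 = f(0.085000, -0.663750) = -0.872002
  k3 = f(0.085000, -0.674120) = -0.892616
  k4 = f(0.170000, -0.751745) = -1.053754
  p ← -0.600000 + (0.17/6)·(k1 + 2k2 + 2k3 + k4) = -0.751101
t=0.170000, p=-0.751101:
  k1 = f(0.170000, -0.751101) = -1.052369
  k2 = f(0.255000, -0.840553) = -1.252888
  k3 = f(0.255000, -0.857597) = -1.292910
  k4 = f(0.340000, -0.970896) = -1.573722
  p ← -0.751101 + (0.17/6)·(k1 + 2k2 + 2k3 + k4) = -0.969769
p(0.34) ≈ -0.9698

-0.9698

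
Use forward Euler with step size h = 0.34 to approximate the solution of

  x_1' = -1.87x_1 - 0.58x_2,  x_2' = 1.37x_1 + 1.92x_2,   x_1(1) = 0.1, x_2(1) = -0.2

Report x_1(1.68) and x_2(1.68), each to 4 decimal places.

Euler on (x_1,x_2): x_1_{n+1} = x_1_n + h·x_1', x_2_{n+1} = x_2_n + h·x_2'.
1.000000: (0.100000, -0.200000); f=(-0.071000, -0.247000) → (0.075860, -0.283980)
1.340000: (0.075860, -0.283980); f=(0.022850, -0.441313) → (0.083629, -0.434027)
(x_1(1.68), x_2(1.68)) ≈ (0.0836, -0.4340)

0.0836, -0.4340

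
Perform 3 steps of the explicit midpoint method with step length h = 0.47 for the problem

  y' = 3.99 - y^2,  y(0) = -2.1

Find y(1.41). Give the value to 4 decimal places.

-46.9999

Midpoint: k1 = f(s_n, y_n); k2 = f(s_n + h/2, y_n + (h/2)·k1); y_{n+1} = y_n + h·k2.
s=0.000000, y=-2.100000:
  k1 = f(0.000000, -2.100000) = -0.420000
  k2 = f(0.235000, -2.198700) = -0.844282
  y ← -2.100000 + 0.47·(-0.844282) = -2.496812
s=0.470000, y=-2.496812:
  k1 = f(0.470000, -2.496812) = -2.244072
  k2 = f(0.705000, -3.024169) = -5.155600
  y ← -2.496812 + 0.47·(-5.155600) = -4.919945
s=0.940000, y=-4.919945:
  k1 = f(0.940000, -4.919945) = -20.215854
  k2 = f(1.175000, -9.670670) = -89.531862
  y ← -4.919945 + 0.47·(-89.531862) = -46.999919
y(1.41) ≈ -46.9999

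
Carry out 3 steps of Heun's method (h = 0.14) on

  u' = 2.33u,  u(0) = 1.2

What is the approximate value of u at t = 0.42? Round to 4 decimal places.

3.1496

Heun: k1 = f(t_n, u_n); k2 = f(t_n + h, u_n + h·k1); u_{n+1} = u_n + (h/2)·(k1 + k2).
t=0.000000, u=1.200000:
  k1 = f(0.000000, 1.200000) = 2.796000
  k2 = f(0.140000, 1.591440) = 3.708055
  u ← 1.200000 + (0.14/2)·(2.796000 + 3.708055) = 1.655284
t=0.140000, u=1.655284:
  k1 = f(0.140000, 1.655284) = 3.856811
  k2 = f(0.280000, 2.195237) = 5.114903
  u ← 1.655284 + (0.14/2)·(3.856811 + 5.114903) = 2.283304
t=0.280000, u=2.283304:
  k1 = f(0.280000, 2.283304) = 5.320098
  k2 = f(0.420000, 3.028118) = 7.055514
  u ← 2.283304 + (0.14/2)·(5.320098 + 7.055514) = 3.149597
u(0.42) ≈ 3.1496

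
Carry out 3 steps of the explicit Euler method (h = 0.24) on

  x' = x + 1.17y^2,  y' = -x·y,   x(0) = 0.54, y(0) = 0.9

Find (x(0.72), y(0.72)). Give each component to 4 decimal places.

Euler on (x,y): x_{n+1} = x_n + h·x', y_{n+1} = y_n + h·y'.
0.000000: (0.540000, 0.900000); f=(1.487700, -0.486000) → (0.897048, 0.783360)
0.240000: (0.897048, 0.783360); f=(1.615022, -0.702712) → (1.284653, 0.614709)
0.480000: (1.284653, 0.614709); f=(1.726758, -0.789688) → (1.699075, 0.425184)
(x(0.72), y(0.72)) ≈ (1.6991, 0.4252)

1.6991, 0.4252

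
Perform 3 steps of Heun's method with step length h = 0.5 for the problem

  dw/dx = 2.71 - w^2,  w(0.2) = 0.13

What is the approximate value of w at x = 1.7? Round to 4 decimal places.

1.3611

Heun: k1 = f(x_n, w_n); k2 = f(x_n + h, w_n + h·k1); w_{n+1} = w_n + (h/2)·(k1 + k2).
x=0.200000, w=0.130000:
  k1 = f(0.200000, 0.130000) = 2.693100
  k2 = f(0.700000, 1.476550) = 0.529800
  w ← 0.130000 + (0.5/2)·(2.693100 + 0.529800) = 0.935725
x=0.700000, w=0.935725:
  k1 = f(0.700000, 0.935725) = 1.834419
  k2 = f(1.200000, 1.852934) = -0.723366
  w ← 0.935725 + (0.5/2)·(1.834419 + (-0.723366)) = 1.213488
x=1.200000, w=1.213488:
  k1 = f(1.200000, 1.213488) = 1.237446
  k2 = f(1.700000, 1.832211) = -0.646999
  w ← 1.213488 + (0.5/2)·(1.237446 + (-0.646999)) = 1.361100
w(1.7) ≈ 1.3611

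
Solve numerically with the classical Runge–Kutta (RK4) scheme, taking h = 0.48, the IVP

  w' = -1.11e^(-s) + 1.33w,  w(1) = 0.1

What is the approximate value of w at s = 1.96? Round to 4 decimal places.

RK4: k1 = f(s_n, w_n); k2 = f(s_n + h/2, w_n + (h/2)·k1); k3 = f(s_n + h/2, w_n + (h/2)·k2); k4 = f(s_n + h, w_n + h·k3); w_{n+1} = w_n + (h/6)·(k1 + 2k2 + 2k3 + k4).
s=1.000000, w=0.100000:
  k1 = f(1.000000, 0.100000) = -0.275346
  k2 = f(1.240000, 0.033917) = -0.276107
  k3 = f(1.240000, 0.033734) = -0.276350
  k4 = f(1.480000, -0.032648) = -0.296100
  w ← 0.100000 + (0.48/6)·(k1 + 2k2 + 2k3 + k4) = -0.034109
s=1.480000, w=-0.034109:
  k1 = f(1.480000, -0.034109) = -0.298042
  k2 = f(1.720000, -0.105639) = -0.339263
  k3 = f(1.720000, -0.115532) = -0.352421
  k4 = f(1.960000, -0.203271) = -0.426703
  w ← -0.034109 + (0.48/6)·(k1 + 2k2 + 2k3 + k4) = -0.202758
w(1.96) ≈ -0.2028

-0.2028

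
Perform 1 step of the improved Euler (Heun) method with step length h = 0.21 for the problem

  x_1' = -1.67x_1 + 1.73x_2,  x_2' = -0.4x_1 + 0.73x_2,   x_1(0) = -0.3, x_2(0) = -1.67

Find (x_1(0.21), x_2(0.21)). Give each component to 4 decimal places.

-0.7555, -1.8974

Heun on (x_1,x_2): k1 = f(s_n, state_n); k2 = f(s_n + h, state_n + h·k1); state_{n+1} = state_n + (h/2)·(k1 + k2).
0.000000: (-0.300000, -1.670000)
  k1 = (-2.388100, -1.099100)
  predictor → (-0.801501, -1.900811)
  k2 = (-1.949896, -1.066992)
  → (-0.755490, -1.897440)
(x_1(0.21), x_2(0.21)) ≈ (-0.7555, -1.8974)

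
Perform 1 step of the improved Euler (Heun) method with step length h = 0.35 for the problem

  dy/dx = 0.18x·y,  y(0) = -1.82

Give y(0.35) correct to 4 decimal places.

Heun: k1 = f(x_n, y_n); k2 = f(x_n + h, y_n + h·k1); y_{n+1} = y_n + (h/2)·(k1 + k2).
x=0.000000, y=-1.820000:
  k1 = f(0.000000, -1.820000) = 0.000000
  k2 = f(0.350000, -1.820000) = -0.114660
  y ← -1.820000 + (0.35/2)·(0.000000 + (-0.114660)) = -1.840066
y(0.35) ≈ -1.8401

-1.8401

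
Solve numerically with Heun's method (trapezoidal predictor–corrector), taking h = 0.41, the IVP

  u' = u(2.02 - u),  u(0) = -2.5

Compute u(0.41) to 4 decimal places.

Heun: k1 = f(x_n, u_n); k2 = f(x_n + h, u_n + h·k1); u_{n+1} = u_n + (h/2)·(k1 + k2).
x=0.000000, u=-2.500000:
  k1 = f(0.000000, -2.500000) = -11.300000
  k2 = f(0.410000, -7.133000) = -65.288349
  u ← -2.500000 + (0.41/2)·(-11.300000 + (-65.288349)) = -18.200612
u(0.41) ≈ -18.2006

-18.2006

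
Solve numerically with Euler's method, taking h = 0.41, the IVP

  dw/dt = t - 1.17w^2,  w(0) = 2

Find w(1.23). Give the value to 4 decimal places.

0.5533

Euler: w_{n+1} = w_n + h·f(t_n, w_n).
t=0.000000, w=2.000000: f=-4.680000 → w ← 2.000000 + 0.41·(-4.680000) = 0.081200
t=0.410000, w=0.081200: f=0.402286 → w ← 0.081200 + 0.41·0.402286 = 0.246137
t=0.820000, w=0.246137: f=0.749117 → w ← 0.246137 + 0.41·0.749117 = 0.553275
w(1.23) ≈ 0.5533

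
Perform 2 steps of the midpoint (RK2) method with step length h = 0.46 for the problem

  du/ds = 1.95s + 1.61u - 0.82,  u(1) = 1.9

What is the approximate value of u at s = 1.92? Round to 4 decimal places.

Midpoint: k1 = f(s_n, u_n); k2 = f(s_n + h/2, u_n + (h/2)·k1); u_{n+1} = u_n + h·k2.
s=1.000000, u=1.900000:
  k1 = f(1.000000, 1.900000) = 4.189000
  k2 = f(1.230000, 2.863470) = 6.188687
  u ← 1.900000 + 0.46·6.188687 = 4.746796
s=1.460000, u=4.746796:
  k1 = f(1.460000, 4.746796) = 9.669341
  k2 = f(1.690000, 6.970744) = 13.698398
  u ← 4.746796 + 0.46·13.698398 = 11.048059
u(1.92) ≈ 11.0481

11.0481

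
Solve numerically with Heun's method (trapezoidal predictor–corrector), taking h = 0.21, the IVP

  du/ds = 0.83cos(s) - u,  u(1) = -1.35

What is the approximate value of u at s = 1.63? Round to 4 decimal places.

-0.6425

Heun: k1 = f(s_n, u_n); k2 = f(s_n + h, u_n + h·k1); u_{n+1} = u_n + (h/2)·(k1 + k2).
s=1.000000, u=-1.350000:
  k1 = f(1.000000, -1.350000) = 1.798451
  k2 = f(1.210000, -0.972325) = 1.265331
  u ← -1.350000 + (0.21/2)·(1.798451 + 1.265331) = -1.028303
s=1.210000, u=-1.028303:
  k1 = f(1.210000, -1.028303) = 1.321309
  k2 = f(1.420000, -0.750828) = 0.875515
  u ← -1.028303 + (0.21/2)·(1.321309 + 0.875515) = -0.797636
s=1.420000, u=-0.797636:
  k1 = f(1.420000, -0.797636) = 0.922323
  k2 = f(1.630000, -0.603948) = 0.554838
  u ← -0.797636 + (0.21/2)·(0.922323 + 0.554838) = -0.642534
u(1.63) ≈ -0.6425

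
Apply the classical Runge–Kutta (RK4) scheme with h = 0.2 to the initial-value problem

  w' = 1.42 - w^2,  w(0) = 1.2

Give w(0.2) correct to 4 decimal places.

RK4: k1 = f(t_n, w_n); k2 = f(t_n + h/2, w_n + (h/2)·k1); k3 = f(t_n + h/2, w_n + (h/2)·k2); k4 = f(t_n + h, w_n + h·k3); w_{n+1} = w_n + (h/6)·(k1 + 2k2 + 2k3 + k4).
t=0.000000, w=1.200000:
  k1 = f(0.000000, 1.200000) = -0.020000
  k2 = f(0.100000, 1.198000) = -0.015204
  k3 = f(0.100000, 1.198480) = -0.016353
  k4 = f(0.200000, 1.196729) = -0.012161
  w ← 1.200000 + (0.2/6)·(k1 + 2k2 + 2k3 + k4) = 1.196824
w(0.2) ≈ 1.1968

1.1968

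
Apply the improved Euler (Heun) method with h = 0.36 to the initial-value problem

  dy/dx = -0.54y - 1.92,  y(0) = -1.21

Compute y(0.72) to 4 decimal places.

-1.9611

Heun: k1 = f(x_n, y_n); k2 = f(x_n + h, y_n + h·k1); y_{n+1} = y_n + (h/2)·(k1 + k2).
x=0.000000, y=-1.210000:
  k1 = f(0.000000, -1.210000) = -1.266600
  k2 = f(0.360000, -1.665976) = -1.020373
  y ← -1.210000 + (0.36/2)·(-1.266600 + (-1.020373)) = -1.621655
x=0.360000, y=-1.621655:
  k1 = f(0.360000, -1.621655) = -1.044306
  k2 = f(0.720000, -1.997605) = -0.841293
  y ← -1.621655 + (0.36/2)·(-1.044306 + (-0.841293)) = -1.961063
y(0.72) ≈ -1.9611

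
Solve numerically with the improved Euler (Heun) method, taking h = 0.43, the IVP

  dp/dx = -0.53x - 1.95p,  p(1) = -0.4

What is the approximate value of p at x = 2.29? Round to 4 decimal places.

Heun: k1 = f(x_n, p_n); k2 = f(x_n + h, p_n + h·k1); p_{n+1} = p_n + (h/2)·(k1 + k2).
x=1.000000, p=-0.400000:
  k1 = f(1.000000, -0.400000) = 0.250000
  k2 = f(1.430000, -0.292500) = -0.187525
  p ← -0.400000 + (0.43/2)·(0.250000 + (-0.187525)) = -0.386568
x=1.430000, p=-0.386568:
  k1 = f(1.430000, -0.386568) = -0.004093
  k2 = f(1.860000, -0.388328) = -0.228561
  p ← -0.386568 + (0.43/2)·(-0.004093 + (-0.228561)) = -0.436588
x=1.860000, p=-0.436588:
  k1 = f(1.860000, -0.436588) = -0.134453
  k2 = f(2.290000, -0.494403) = -0.249614
  p ← -0.436588 + (0.43/2)·(-0.134453 + (-0.249614)) = -0.519163
p(2.29) ≈ -0.5192

-0.5192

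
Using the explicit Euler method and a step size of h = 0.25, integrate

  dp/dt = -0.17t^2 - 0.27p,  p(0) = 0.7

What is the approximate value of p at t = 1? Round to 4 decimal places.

0.4932

Euler: p_{n+1} = p_n + h·f(t_n, p_n).
t=0.000000, p=0.700000: f=-0.189000 → p ← 0.700000 + 0.25·(-0.189000) = 0.652750
t=0.250000, p=0.652750: f=-0.186867 → p ← 0.652750 + 0.25·(-0.186867) = 0.606033
t=0.500000, p=0.606033: f=-0.206129 → p ← 0.606033 + 0.25·(-0.206129) = 0.554501
t=0.750000, p=0.554501: f=-0.245340 → p ← 0.554501 + 0.25·(-0.245340) = 0.493166
p(1) ≈ 0.4932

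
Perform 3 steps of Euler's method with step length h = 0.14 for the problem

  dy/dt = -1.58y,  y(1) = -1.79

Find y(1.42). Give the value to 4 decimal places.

Euler: y_{n+1} = y_n + h·f(t_n, y_n).
t=1.000000, y=-1.790000: f=2.828200 → y ← -1.790000 + 0.14·2.828200 = -1.394052
t=1.140000, y=-1.394052: f=2.202602 → y ← -1.394052 + 0.14·2.202602 = -1.085688
t=1.280000, y=-1.085688: f=1.715387 → y ← -1.085688 + 0.14·1.715387 = -0.845534
y(1.42) ≈ -0.8455

-0.8455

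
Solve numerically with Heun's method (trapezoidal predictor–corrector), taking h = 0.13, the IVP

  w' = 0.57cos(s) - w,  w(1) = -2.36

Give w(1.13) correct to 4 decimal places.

Heun: k1 = f(s_n, w_n); k2 = f(s_n + h, w_n + h·k1); w_{n+1} = w_n + (h/2)·(k1 + k2).
s=1.000000, w=-2.360000:
  k1 = f(1.000000, -2.360000) = 2.667972
  k2 = f(1.130000, -2.013164) = 2.256360
  w ← -2.360000 + (0.13/2)·(2.667972 + 2.256360) = -2.039918
w(1.13) ≈ -2.0399

-2.0399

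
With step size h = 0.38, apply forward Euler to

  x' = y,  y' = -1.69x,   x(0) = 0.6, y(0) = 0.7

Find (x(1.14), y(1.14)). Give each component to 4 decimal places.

0.8938, -0.8744

Euler on (x,y): x_{n+1} = x_n + h·x', y_{n+1} = y_n + h·y'.
0.000000: (0.600000, 0.700000); f=(0.700000, -1.014000) → (0.866000, 0.314680)
0.380000: (0.866000, 0.314680); f=(0.314680, -1.463540) → (0.985578, -0.241465)
0.760000: (0.985578, -0.241465); f=(-0.241465, -1.665627) → (0.893822, -0.874404)
(x(1.14), y(1.14)) ≈ (0.8938, -0.8744)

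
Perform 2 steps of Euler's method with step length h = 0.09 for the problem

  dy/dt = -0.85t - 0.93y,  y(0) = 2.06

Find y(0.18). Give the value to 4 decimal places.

1.7227

Euler: y_{n+1} = y_n + h·f(t_n, y_n).
t=0.000000, y=2.060000: f=-1.915800 → y ← 2.060000 + 0.09·(-1.915800) = 1.887578
t=0.090000, y=1.887578: f=-1.831948 → y ← 1.887578 + 0.09·(-1.831948) = 1.722703
y(0.18) ≈ 1.7227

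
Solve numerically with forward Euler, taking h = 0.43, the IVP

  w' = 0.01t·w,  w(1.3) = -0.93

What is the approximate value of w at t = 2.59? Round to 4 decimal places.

-0.9509

Euler: w_{n+1} = w_n + h·f(t_n, w_n).
t=1.300000, w=-0.930000: f=-0.012090 → w ← -0.930000 + 0.43·(-0.012090) = -0.935199
t=1.730000, w=-0.935199: f=-0.016179 → w ← -0.935199 + 0.43·(-0.016179) = -0.942156
t=2.160000, w=-0.942156: f=-0.020351 → w ← -0.942156 + 0.43·(-0.020351) = -0.950906
w(2.59) ≈ -0.9509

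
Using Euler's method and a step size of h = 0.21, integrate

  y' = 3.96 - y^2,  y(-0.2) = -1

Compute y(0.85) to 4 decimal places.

Euler: y_{n+1} = y_n + h·f(s_n, y_n).
s=-0.200000, y=-1.000000: f=2.960000 → y ← -1.000000 + 0.21·2.960000 = -0.378400
s=0.010000, y=-0.378400: f=3.816813 → y ← -0.378400 + 0.21·3.816813 = 0.423131
s=0.220000, y=0.423131: f=3.780960 → y ← 0.423131 + 0.21·3.780960 = 1.217132
s=0.430000, y=1.217132: f=2.478589 → y ← 1.217132 + 0.21·2.478589 = 1.737636
s=0.640000, y=1.737636: f=0.940621 → y ← 1.737636 + 0.21·0.940621 = 1.935166
y(0.85) ≈ 1.9352

1.9352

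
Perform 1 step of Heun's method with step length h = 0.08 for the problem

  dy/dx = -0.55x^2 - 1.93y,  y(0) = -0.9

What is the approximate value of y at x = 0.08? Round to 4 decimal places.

-0.7719

Heun: k1 = f(x_n, y_n); k2 = f(x_n + h, y_n + h·k1); y_{n+1} = y_n + (h/2)·(k1 + k2).
x=0.000000, y=-0.900000:
  k1 = f(0.000000, -0.900000) = 1.737000
  k2 = f(0.080000, -0.761040) = 1.465287
  y ← -0.900000 + (0.08/2)·(1.737000 + 1.465287) = -0.771909
y(0.08) ≈ -0.7719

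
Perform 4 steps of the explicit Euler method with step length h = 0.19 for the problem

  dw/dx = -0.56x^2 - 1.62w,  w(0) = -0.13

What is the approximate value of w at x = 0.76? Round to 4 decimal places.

-0.0769

Euler: w_{n+1} = w_n + h·f(x_n, w_n).
x=0.000000, w=-0.130000: f=0.210600 → w ← -0.130000 + 0.19·0.210600 = -0.089986
x=0.190000, w=-0.089986: f=0.125561 → w ← -0.089986 + 0.19·0.125561 = -0.066129
x=0.380000, w=-0.066129: f=0.026266 → w ← -0.066129 + 0.19·0.026266 = -0.061139
x=0.570000, w=-0.061139: f=-0.082899 → w ← -0.061139 + 0.19·(-0.082899) = -0.076890
w(0.76) ≈ -0.0769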